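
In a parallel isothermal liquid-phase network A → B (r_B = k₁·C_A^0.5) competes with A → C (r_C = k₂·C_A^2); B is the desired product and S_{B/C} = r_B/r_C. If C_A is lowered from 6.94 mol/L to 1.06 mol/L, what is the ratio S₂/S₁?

16.8

S_{B/C} = (k₁/k₂)·C_A^-1.5, so S₂/S₁ = (C_{A,2}/C_{A,1})^-1.5.
= (1.06/6.94)^(-1.5) = (0.1527)^(-1.5) = 16.8.
Selectivity toward B rises as C_A falls — low-concentration operation is favoured.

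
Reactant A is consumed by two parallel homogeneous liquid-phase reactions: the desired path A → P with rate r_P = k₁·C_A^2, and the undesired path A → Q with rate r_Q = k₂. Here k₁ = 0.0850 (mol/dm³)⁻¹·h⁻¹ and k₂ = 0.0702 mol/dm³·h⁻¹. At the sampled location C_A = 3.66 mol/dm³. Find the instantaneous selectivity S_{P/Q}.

S_{P/Q} = r_P/r_Q = (k₁·C_A^2)/(k₂) = (k₁/k₂)·C_A^2.
= (0.0850×3.660^2) / (0.0702) = 1.139/0.07020 = 16.2.

16.2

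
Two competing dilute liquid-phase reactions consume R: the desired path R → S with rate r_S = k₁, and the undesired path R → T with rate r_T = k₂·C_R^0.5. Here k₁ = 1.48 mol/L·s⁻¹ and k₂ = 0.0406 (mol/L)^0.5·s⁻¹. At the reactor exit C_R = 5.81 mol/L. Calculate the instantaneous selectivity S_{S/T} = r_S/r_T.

S_{S/T} = r_S/r_T = (k₁)/(k₂·C_R^0.5) = (k₁/k₂)·C_R^-0.5.
= (1.48) / (0.0406×5.810^0.5) = 1.480/0.09786 = 15.1.
The undesired path is higher order in R, so low C_R (CSTR or dilute feed) favours S.

15.1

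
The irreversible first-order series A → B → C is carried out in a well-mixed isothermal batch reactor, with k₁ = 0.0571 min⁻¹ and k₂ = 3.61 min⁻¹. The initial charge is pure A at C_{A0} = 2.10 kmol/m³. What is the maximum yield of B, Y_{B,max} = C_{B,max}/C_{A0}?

At the optimum, C_{B,max}/C_{A0} = (k₁/k₂)^[k₂/(k₂−k₁)].
= (0.0571/3.61)^(3.61/(3.61−0.0571)) = (0.01582)^(1.016) = 0.01480.

0.0148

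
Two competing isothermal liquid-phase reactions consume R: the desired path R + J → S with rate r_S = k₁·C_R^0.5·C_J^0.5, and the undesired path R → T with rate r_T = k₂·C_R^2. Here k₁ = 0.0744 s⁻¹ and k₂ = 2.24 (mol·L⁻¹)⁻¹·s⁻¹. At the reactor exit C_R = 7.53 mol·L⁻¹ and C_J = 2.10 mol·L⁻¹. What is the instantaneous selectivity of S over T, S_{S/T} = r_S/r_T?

0.00233

S_{S/T} = r_S/r_T = (k₁·C_R^0.5·C_J^0.5)/(k₂·C_R^2) = (k₁/k₂)·C_R^-1.5·C_J^0.5.
= (0.0744×7.530^0.5×2.100^0.5) / (2.24×7.530^2) = 0.2959/127.0 = 0.00233.
The undesired path is higher order in R, so low C_R (CSTR or dilute feed) favours S.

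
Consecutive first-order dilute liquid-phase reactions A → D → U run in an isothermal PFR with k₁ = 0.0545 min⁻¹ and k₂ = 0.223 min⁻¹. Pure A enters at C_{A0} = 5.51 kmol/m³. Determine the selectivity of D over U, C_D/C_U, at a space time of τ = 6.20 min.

1.09

Solving the coupled first-order balances gives C_D(τ) = [k₁/(k₂−k₁)]·C_{A0}·(e^(−k₁τ) − e^(−k₂τ)).
e^(−k₁τ) = e^(−0.0545×6.20) = e^(−0.3379) = 0.7133; e^(−k₂τ) = e^(−1.383) = 0.2509.
C_D = 0.0545×5.51/(0.223−0.0545) × (0.7133−0.2509) = 1.782×0.4623 = 0.8240 kmol/m³.
C_A = C_{A0}e^(−k₁τ) = 3.930 kmol/m³, so C_U = C_{A0}−C_A−C_D = 0.7559 kmol/m³; C_D/C_U = 1.09.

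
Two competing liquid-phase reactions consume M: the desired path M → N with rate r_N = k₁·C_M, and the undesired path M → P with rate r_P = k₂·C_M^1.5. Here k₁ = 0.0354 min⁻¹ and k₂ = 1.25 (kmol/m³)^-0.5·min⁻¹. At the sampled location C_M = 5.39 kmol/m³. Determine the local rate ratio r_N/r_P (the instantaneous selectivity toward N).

0.0122

S_{N/P} = r_N/r_P = (k₁·C_M)/(k₂·C_M^1.5) = (k₁/k₂)·C_M^-0.5.
= (0.0354×5.390) / (1.25×5.390^1.5) = 0.1908/15.64 = 0.0122.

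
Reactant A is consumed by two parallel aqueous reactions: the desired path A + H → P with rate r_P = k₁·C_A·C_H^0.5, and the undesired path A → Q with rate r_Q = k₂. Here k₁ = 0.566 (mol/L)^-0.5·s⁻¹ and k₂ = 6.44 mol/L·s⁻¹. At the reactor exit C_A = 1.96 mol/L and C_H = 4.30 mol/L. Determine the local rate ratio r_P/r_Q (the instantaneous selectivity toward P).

S_{P/Q} = r_P/r_Q = (k₁·C_A·C_H^0.5)/(k₂) = (k₁/k₂)·C_A·C_H^0.5.
= (0.566×1.960×4.300^0.5) / (6.44) = 2.300/6.440 = 0.357.
Since the desired path is higher order in A, keeping C_A high (PFR or concentrated feed) favours P.

0.357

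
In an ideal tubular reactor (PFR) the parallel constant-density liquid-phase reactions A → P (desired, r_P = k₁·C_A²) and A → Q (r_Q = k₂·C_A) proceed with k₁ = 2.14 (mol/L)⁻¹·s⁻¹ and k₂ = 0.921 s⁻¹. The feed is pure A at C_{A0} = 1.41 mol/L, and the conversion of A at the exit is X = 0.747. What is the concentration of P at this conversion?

0.688 mol/L

C_A = C_{A0}(1−X) = 0.3567 mol/L.
Along a PFR/batch, dC_Q/dC_A = −r_Q/(r_P+r_Q) = −k₂/(k₂+k₁·C_A).
Integrating from C_{A0} to C_A: C_Q = (0.921/2.14)·ln[(0.921+2.14·1.41)/(0.921+2.14·0.357)] = 0.4304·ln(3.938/1.684) = 0.3655 mol/L.
Then C_P = (C_{A0}−C_A) − C_Q = 1.053 − 0.3655 = 0.6877 mol/L.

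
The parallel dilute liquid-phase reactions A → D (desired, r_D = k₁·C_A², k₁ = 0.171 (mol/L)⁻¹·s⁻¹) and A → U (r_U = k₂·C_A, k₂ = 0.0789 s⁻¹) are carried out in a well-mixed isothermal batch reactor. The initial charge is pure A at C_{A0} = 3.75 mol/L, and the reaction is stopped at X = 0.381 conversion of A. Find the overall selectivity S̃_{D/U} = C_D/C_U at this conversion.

C_A = C_{A0}(1−X) = 2.321 mol/L.
Along a PFR/batch, dC_U/dC_A = −r_U/(r_D+r_U) = −k₂/(k₂+k₁·C_A).
Integrating from C_{A0} to C_A: C_U = (0.0789/0.171)·ln[(0.0789+0.171·3.75)/(0.0789+0.171·2.32)] = 0.4614·ln(0.7202/0.4758) = 0.1912 mol/L.
Then C_D = (C_{A0}−C_A) − C_U = 1.429 − 0.1912 = 1.238 mol/L.
S̃_{D/U} = C_D/C_U = 1.238/0.1912 = 6.47.

6.47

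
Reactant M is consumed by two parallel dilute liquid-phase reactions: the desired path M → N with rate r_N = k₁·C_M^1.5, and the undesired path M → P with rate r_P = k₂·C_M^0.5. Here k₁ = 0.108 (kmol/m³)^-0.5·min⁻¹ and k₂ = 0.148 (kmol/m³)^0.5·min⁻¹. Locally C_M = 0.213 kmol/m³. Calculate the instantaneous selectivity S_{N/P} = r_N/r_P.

S_{N/P} = r_N/r_P = (k₁·C_M^1.5)/(k₂·C_M^0.5) = (k₁/k₂)·C_M.
= (0.108×0.2130^1.5) / (0.148×0.2130^0.5) = 0.01062/0.06830 = 0.155.
Since the desired path is higher order in M, keeping C_M high (PFR or concentrated feed) favours N.

0.155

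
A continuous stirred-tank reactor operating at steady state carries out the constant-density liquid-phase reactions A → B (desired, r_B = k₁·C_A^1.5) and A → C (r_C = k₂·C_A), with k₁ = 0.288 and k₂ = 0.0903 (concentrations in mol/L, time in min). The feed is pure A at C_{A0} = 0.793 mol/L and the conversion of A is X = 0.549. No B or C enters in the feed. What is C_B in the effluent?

0.286 mol/L

Exit C_A = C_{A0}(1−X) = 0.793×0.451 = 0.3576 mol/L.
In a CSTR the entire volume is at exit conditions, so r_B = 0.288×0.3576^1.5 = 0.06160 and r_C = 0.0903×0.3576 = 0.03230.
Fraction of consumed A going to B: r_B/(r_B+r_C) = 0.6560.
C_B = 0.6560·C_{A0}·X = 0.6560×0.793×0.549 = 0.286 mol/L.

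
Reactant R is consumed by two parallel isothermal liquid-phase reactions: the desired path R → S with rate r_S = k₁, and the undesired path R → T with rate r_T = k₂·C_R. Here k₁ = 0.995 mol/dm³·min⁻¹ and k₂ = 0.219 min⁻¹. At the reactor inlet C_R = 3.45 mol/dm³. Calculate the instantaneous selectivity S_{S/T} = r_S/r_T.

S_{S/T} = r_S/r_T = (k₁)/(k₂·C_R) = (k₁/k₂)·C_R⁻¹.
= (0.995) / (0.219×3.450) = 0.9950/0.7556 = 1.32.
The undesired path is higher order in R, so low C_R (CSTR or dilute feed) favours S.

1.32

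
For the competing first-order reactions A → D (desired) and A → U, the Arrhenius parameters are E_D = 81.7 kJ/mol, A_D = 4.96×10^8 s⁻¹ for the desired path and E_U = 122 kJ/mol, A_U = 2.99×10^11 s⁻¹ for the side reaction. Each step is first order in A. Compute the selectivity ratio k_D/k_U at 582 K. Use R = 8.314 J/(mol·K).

6.87

k_D/k_U = (A_D/A_U)·exp[−(E_D−E_U)/(RT)] = (A_D/A_U)·exp[(E_U−E_D)/(RT)].
(E_U−E_D)/(RT) = (122−81.7)×10³/(8.314×582) = 40300/4839 = 8.329.
k_D/k_U = (4.96×10^8/2.99×10^11)·exp(8.329) = 0.001659 × 4141 = 6.87.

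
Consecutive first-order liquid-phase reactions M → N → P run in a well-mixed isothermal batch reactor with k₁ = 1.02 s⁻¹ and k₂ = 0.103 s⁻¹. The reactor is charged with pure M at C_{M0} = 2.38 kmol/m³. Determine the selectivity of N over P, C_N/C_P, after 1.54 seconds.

9.68

The intermediate concentration in a first-order A→B→C sequence is C_N = k₁C_{M0}(e^(−k₁t) − e^(−k₂t))/(k₂−k₁).
e^(−k₁t) = e^(−1.02×1.54) = e^(−1.571) = 0.2079; e^(−k₂t) = e^(−0.1586) = 0.8533.
C_N = 1.02×2.38/(0.103−1.02) × (0.2079−0.8533) = (-2.647)×(-0.6454) = 1.709 kmol/m³.
C_M = C_{M0}e^(−k₁t) = 0.4948 kmol/m³, so C_P = C_{M0}−C_M−C_N = 0.1766 kmol/m³; C_N/C_P = 9.68.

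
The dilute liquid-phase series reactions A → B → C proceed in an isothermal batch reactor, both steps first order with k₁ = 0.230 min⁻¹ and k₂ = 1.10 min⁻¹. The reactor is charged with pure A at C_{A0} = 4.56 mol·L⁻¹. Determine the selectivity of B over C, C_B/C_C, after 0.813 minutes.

Solving the coupled first-order balances gives C_B(t) = [k₁/(k₂−k₁)]·C_{A0}·(e^(−k₁t) − e^(−k₂t)).
e^(−k₁t) = e^(−0.230×0.813) = e^(−0.1870) = 0.8295; e^(−k₂t) = e^(−0.8943) = 0.4089.
C_B = 0.230×4.56/(1.10−0.230) × (0.8295−0.4089) = 1.206×0.4206 = 0.5070 mol·L⁻¹.
C_A = C_{A0}e^(−k₁t) = 3.782 mol·L⁻¹, so C_C = C_{A0}−C_A−C_B = 0.2707 mol·L⁻¹; C_B/C_C = 1.87.

1.87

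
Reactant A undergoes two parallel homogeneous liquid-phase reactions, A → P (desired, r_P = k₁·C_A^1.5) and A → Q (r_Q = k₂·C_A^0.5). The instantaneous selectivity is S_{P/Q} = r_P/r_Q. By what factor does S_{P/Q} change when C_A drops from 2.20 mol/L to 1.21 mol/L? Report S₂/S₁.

0.550

S_{P/Q} = (k₁/k₂)·C_A, so S₂/S₁ = (C_{A,2}/C_{A,1}).
= 1.21/2.20 = 0.550.
Selectivity toward P falls as C_A falls — high-concentration operation is favoured.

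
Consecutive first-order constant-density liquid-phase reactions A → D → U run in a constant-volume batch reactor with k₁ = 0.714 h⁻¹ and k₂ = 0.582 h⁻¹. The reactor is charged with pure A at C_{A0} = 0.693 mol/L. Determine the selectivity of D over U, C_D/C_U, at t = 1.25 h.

The intermediate concentration in a first-order A→B→C sequence is C_D = k₁C_{A0}(e^(−k₁t) − e^(−k₂t))/(k₂−k₁).
e^(−k₁t) = e^(−0.714×1.25) = e^(−0.8925) = 0.4096; e^(−k₂t) = e^(−0.7275) = 0.4831.
C_D = 0.714×0.693/(0.582−0.714) × (0.4096−0.4831) = (-3.748)×(-0.07348) = 0.2755 mol/L.
C_A = C_{A0}e^(−k₁t) = 0.2839 mol/L, so C_U = C_{A0}−C_A−C_D = 0.1337 mol/L; C_D/C_U = 2.06.

2.06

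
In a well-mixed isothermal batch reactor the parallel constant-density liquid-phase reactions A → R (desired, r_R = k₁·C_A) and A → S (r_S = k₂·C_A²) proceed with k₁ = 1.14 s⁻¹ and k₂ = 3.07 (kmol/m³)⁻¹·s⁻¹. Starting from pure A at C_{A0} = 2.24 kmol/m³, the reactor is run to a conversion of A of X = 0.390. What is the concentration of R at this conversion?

0.151 kmol/m³

C_A = C_{A0}(1−X) = 1.366 kmol/m³.
Along a PFR/batch, dC_R/dC_A = −r_R/(r_R+r_S) = −k₁/(k₁+k₂·C_A).
Integrating from C_{A0} to C_A: C_R = (1.14/3.07)·ln[(1.14+3.07·2.24)/(1.14+3.07·1.37)] = 0.3713·ln(8.017/5.335) = 0.1512 kmol/m³.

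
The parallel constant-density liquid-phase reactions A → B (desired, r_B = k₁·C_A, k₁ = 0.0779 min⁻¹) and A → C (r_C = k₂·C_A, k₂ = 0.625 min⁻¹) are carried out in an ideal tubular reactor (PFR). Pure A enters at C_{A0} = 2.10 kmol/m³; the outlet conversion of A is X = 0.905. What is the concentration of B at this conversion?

0.211 kmol/m³

C_A = C_{A0}(1−X) = 0.1995 kmol/m³.
Both paths are first order in A, so the instantaneous fraction to B is constant: dC_B/d(−C_A) = k₁/(k₁+k₂) = 0.1108.
C_B = 0.1108·(C_{A0}−C_A) = 0.1108×1.901 = 0.211 kmol/m³.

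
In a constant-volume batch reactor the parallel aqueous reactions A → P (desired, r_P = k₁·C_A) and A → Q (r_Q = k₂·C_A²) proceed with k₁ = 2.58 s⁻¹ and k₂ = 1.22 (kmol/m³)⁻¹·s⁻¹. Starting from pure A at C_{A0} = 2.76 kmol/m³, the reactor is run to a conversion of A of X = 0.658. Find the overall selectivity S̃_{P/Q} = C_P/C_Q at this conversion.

1.19

C_A = C_{A0}(1−X) = 0.9439 kmol/m³.
Along a PFR/batch, dC_P/dC_A = −r_P/(r_P+r_Q) = −k₁/(k₁+k₂·C_A).
Integrating from C_{A0} to C_A: C_P = (2.58/1.22)·ln[(2.58+1.22·2.76)/(2.58+1.22·0.944)] = 2.115·ln(5.947/3.732) = 0.9857 kmol/m³.
C_Q = (C_{A0}−C_A)−C_P = 0.8304 kmol/m³; S̃_{P/Q} = 0.9857/0.8304 = 1.19.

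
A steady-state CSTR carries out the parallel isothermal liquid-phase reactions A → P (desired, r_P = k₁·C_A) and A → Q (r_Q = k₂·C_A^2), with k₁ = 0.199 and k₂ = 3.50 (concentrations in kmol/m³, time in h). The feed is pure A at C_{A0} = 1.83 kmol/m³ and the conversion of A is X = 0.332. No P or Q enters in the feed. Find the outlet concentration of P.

0.0270 kmol/m³

Exit C_A = C_{A0}(1−X) = 1.83×0.668 = 1.222 kmol/m³.
Rates in a CSTR are evaluated at the outlet concentration: r_P = 0.199×1.222 = 0.2433, r_Q = 3.50×1.222^2 = 5.230.
Fraction of consumed A going to P: r_P/(r_P+r_Q) = 0.04444.
C_P = 0.04444·C_{A0}·X = 0.04444×1.83×0.332 = 0.0270 kmol/m³.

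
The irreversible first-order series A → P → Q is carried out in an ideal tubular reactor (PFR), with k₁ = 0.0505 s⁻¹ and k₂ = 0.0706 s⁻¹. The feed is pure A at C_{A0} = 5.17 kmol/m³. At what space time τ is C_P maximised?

For first-order series the maximum of C_P occurs at τ_opt = ln(k₂/k₁)/(k₂−k₁).
= ln(0.0706/0.0505)/(0.0706−0.0505) = ln(1.398)/0.02010 = 0.3351/0.02010 = 16.7 s.

16.7 s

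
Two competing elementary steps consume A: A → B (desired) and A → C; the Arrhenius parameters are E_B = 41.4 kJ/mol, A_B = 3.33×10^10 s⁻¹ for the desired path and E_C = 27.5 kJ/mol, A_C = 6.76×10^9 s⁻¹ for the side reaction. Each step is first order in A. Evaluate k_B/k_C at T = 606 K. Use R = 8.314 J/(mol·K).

Since both paths have the same order in A, the concentration cancels and S_{B/C} = k_B/k_C = (A_B/A_C)·exp[(E_C−E_B)/(RT)].
(E_C−E_B)/(RT) = (27.5−41.4)×10³/(8.314×606) = -13900/5038 = -2.759.
k_B/k_C = (3.33×10^10/6.76×10^9)·exp(-2.759) = 4.926 × 0.06336 = 0.312.
Since E_B > E_C, raising the temperature improves selectivity toward B.

0.312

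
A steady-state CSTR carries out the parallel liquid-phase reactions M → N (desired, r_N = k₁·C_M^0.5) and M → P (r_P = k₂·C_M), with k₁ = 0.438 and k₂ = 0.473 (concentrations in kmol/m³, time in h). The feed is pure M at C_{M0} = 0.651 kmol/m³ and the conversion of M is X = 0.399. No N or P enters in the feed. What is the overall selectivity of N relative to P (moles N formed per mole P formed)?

Exit C_M = C_{M0}(1−X) = 0.651×0.601 = 0.3913 kmol/m³.
Rates in a CSTR are evaluated at the outlet concentration: r_N = 0.438×0.3913^0.5 = 0.2740, r_P = 0.473×0.3913 = 0.1851.
Overall selectivity = C_N/C_P = r_Nτ/(r_Pτ) = r_N/r_P = 1.48.

1.48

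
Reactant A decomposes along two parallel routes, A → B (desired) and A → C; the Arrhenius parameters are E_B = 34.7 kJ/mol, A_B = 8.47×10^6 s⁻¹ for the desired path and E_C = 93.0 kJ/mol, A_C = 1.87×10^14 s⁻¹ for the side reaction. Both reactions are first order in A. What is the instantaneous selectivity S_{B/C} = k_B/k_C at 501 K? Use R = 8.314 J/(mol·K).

k_B/k_C = (A_B/A_C)·exp[−(E_B−E_C)/(RT)] = (A_B/A_C)·exp[(E_C−E_B)/(RT)].
(E_C−E_B)/(RT) = (93.0−34.7)×10³/(8.314×501) = 58300/4165 = 14.00.
k_B/k_C = (8.47×10^6/1.87×10^14)·exp(14.00) = 4.529×10^-8 × 1.198×10^6 = 0.0543.
Since E_B < E_C, lowering the temperature improves selectivity toward B.

0.0543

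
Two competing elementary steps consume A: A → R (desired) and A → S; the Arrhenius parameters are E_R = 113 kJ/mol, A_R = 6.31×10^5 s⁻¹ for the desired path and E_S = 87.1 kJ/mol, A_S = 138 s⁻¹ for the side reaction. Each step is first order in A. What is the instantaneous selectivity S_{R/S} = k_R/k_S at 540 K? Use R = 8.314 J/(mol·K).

With equal orders, S_{R/S} = k_R/k_S = (A_R/A_S)·exp[(E_S−E_R)/(RT)].
(E_S−E_R)/(RT) = (87.1−113)×10³/(8.314×540) = -25900/4490 = -5.769.
k_R/k_S = (6.31×10^5/138)·exp(-5.769) = 4572 × 0.003123 = 14.3.
Since E_R > E_S, raising the temperature improves selectivity toward R.

14.3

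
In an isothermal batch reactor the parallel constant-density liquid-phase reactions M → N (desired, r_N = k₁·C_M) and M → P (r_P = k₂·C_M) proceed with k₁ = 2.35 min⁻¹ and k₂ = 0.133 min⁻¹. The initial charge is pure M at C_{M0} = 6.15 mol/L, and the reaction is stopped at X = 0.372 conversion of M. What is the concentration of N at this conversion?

C_M = C_{M0}(1−X) = 3.862 mol/L.
Both paths are first order in M, so the instantaneous fraction to N is constant: dC_N/d(−C_M) = k₁/(k₁+k₂) = 0.9464.
C_N = 0.9464·(C_{M0}−C_M) = 0.9464×2.288 = 2.17 mol/L.

2.17 mol/L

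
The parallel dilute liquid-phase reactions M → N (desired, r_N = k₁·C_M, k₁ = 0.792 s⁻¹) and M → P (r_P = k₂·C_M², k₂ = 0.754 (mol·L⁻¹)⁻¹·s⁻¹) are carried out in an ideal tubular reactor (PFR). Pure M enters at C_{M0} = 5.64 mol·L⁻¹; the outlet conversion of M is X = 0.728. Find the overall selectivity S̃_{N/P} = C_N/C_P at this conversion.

C_M = C_{M0}(1−X) = 1.534 mol·L⁻¹.
Along a PFR/batch, dC_N/dC_M = −r_N/(r_N+r_P) = −k₁/(k₁+k₂·C_M).
Integrating from C_{M0} to C_M: C_N = (0.792/0.754)·ln[(0.792+0.754·5.64)/(0.792+0.754·1.53)] = 1.050·ln(5.045/1.949) = 0.9991 mol·L⁻¹.
C_P = (C_{M0}−C_M)−C_N = 3.107 mol·L⁻¹; S̃_{N/P} = 0.9991/3.107 = 0.322.

0.322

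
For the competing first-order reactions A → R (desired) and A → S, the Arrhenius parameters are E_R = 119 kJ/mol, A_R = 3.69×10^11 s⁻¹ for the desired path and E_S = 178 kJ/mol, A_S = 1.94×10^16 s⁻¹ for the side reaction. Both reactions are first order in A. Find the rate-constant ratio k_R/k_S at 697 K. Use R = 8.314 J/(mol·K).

0.502

With equal orders, S_{R/S} = k_R/k_S = (A_R/A_S)·exp[(E_S−E_R)/(RT)].
(E_S−E_R)/(RT) = (178−119)×10³/(8.314×697) = 59000/5795 = 10.18.
k_R/k_S = (3.69×10^11/1.94×10^16)·exp(10.18) = 1.902×10^-5 × 26408 = 0.502.
Since E_R < E_S, lowering the temperature improves selectivity toward R.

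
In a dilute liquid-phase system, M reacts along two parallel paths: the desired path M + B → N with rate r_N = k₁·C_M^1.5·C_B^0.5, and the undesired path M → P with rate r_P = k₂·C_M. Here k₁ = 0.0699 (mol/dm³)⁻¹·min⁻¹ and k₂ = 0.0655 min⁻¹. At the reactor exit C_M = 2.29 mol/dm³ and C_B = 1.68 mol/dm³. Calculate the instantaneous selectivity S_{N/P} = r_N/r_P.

2.09

S_{N/P} = r_N/r_P = (k₁·C_M^1.5·C_B^0.5)/(k₂·C_M) = (k₁/k₂)·C_M^0.5·C_B^0.5.
= (0.0699×2.290^1.5×1.680^0.5) / (0.0655×2.290) = 0.3140/0.1500 = 2.09.
Since the desired path is higher order in M, keeping C_M high (PFR or concentrated feed) favours N.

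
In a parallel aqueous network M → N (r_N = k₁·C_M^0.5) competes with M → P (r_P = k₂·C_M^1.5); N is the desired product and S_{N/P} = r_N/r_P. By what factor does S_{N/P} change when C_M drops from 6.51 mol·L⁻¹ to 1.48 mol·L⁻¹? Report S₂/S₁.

4.40

S_{N/P} = (k₁/k₂)·C_M⁻¹, so S₂/S₁ = (C_{M,2}/C_{M,1})⁻¹.
= 6.51/1.48 = 4.40.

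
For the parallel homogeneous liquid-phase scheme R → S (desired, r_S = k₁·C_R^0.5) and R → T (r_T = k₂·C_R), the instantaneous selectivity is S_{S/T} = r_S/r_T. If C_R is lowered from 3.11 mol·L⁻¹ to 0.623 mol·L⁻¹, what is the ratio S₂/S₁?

S_{S/T} = (k₁/k₂)·C_R^-0.5, so S₂/S₁ = (C_{R,2}/C_{R,1})^-0.5.
= (0.623/3.11)^(-0.5) = (0.2003)^(-0.5) = 2.23.

2.23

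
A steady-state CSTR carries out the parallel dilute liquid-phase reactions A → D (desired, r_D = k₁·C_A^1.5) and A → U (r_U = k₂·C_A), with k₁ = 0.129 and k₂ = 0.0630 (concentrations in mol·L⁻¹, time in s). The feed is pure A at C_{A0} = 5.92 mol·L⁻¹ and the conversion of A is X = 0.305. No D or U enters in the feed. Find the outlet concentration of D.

1.46 mol·L⁻¹

Exit C_A = C_{A0}(1−X) = 5.92×0.695 = 4.114 mol·L⁻¹.
Rates in a CSTR are evaluated at the outlet concentration: r_D = 0.129×4.114^1.5 = 1.077, r_U = 0.0630×4.114 = 0.2592.
Fraction of consumed A going to D: r_D/(r_D+r_U) = 0.8060.
C_D = 0.8060·C_{A0}·X = 0.8060×5.92×0.305 = 1.46 mol·L⁻¹.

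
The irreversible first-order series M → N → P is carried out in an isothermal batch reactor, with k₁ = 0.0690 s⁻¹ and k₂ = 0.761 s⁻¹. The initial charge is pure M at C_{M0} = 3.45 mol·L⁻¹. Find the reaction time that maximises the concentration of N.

3.47 s

For first-order series the maximum of C_N occurs at t_opt = ln(k₂/k₁)/(k₂−k₁).
= ln(0.761/0.0690)/(0.761−0.0690) = ln(11.03)/0.6920 = 2.401/0.6920 = 3.47 s.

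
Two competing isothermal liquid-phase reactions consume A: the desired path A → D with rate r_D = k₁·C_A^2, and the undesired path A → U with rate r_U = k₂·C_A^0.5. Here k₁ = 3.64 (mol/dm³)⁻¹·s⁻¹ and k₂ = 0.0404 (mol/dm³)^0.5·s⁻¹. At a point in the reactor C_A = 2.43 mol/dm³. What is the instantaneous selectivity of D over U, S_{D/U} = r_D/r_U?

S_{D/U} = r_D/r_U = (k₁·C_A^2)/(k₂·C_A^0.5) = (k₁/k₂)·C_A^1.5.
= (3.64×2.430^2) / (0.0404×2.430^0.5) = 21.49/0.06298 = 341.
Since the desired path is higher order in A, keeping C_A high (PFR or concentrated feed) favours D.

341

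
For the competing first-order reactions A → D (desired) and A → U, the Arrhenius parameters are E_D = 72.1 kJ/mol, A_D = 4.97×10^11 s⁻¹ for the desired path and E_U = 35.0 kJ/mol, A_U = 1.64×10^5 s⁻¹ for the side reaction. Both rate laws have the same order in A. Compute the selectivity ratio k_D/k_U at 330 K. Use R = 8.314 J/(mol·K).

4.06

With equal orders, S_{D/U} = k_D/k_U = (A_D/A_U)·exp[(E_U−E_D)/(RT)].
(E_U−E_D)/(RT) = (35.0−72.1)×10³/(8.314×330) = -37100/2744 = -13.52.
k_D/k_U = (4.97×10^11/1.64×10^5)·exp(-13.52) = 3.030×10^6 × 1.341×10^-6 = 4.06.
Since E_D > E_U, raising the temperature improves selectivity toward D.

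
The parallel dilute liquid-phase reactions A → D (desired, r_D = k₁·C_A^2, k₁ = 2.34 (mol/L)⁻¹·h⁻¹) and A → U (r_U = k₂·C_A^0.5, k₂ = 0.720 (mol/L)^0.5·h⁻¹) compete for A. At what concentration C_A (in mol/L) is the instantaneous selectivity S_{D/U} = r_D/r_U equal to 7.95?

S_{D/U} = (k₁/k₂)·C_A^1.5 ⇒ C_A = (S·k₂/k₁)^(1/1.5).
= (7.95×0.720/2.34)^(0.6667) = (2.446)^(0.6667) = 1.82 mol/L.

1.82 mol/L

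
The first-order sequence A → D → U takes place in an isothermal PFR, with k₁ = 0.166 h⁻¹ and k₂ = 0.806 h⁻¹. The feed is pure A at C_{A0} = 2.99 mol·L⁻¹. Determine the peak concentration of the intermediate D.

0.409 mol·L⁻¹

At the optimum, C_{D,max}/C_{A0} = (k₁/k₂)^[k₂/(k₂−k₁)].
= (0.166/0.806)^(0.806/(0.806−0.166)) = (0.2060)^(1.259) = 0.1367.
C_{D,max} = 0.1367×2.99 = 0.409 mol·L⁻¹.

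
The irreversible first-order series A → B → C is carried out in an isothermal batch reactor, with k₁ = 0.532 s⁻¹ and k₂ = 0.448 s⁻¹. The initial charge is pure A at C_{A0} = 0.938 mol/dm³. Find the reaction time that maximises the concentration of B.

The intermediate peaks when r₁ = r₂, i.e. k₁e^(−k₁t) = k₂e^(−k₂t), giving t_opt = ln(k₂/k₁)/(k₂−k₁).
= ln(0.448/0.532)/(0.448−0.532) = ln(0.8421)/-0.08400 = -0.1719/-0.08400 = 2.05 s.

2.05 s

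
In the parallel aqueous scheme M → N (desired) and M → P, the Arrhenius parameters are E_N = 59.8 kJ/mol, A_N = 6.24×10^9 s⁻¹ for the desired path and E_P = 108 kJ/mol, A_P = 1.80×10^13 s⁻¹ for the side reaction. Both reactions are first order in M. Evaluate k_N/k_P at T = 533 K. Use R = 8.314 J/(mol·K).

With equal orders, S_{N/P} = k_N/k_P = (A_N/A_P)·exp[(E_P−E_N)/(RT)].
(E_P−E_N)/(RT) = (108−59.8)×10³/(8.314×533) = 48200/4431 = 10.88.
k_N/k_P = (6.24×10^9/1.80×10^13)·exp(10.88) = 3.467×10^-4 × 52945 = 18.4.
Since E_N < E_P, lowering the temperature improves selectivity toward N.

18.4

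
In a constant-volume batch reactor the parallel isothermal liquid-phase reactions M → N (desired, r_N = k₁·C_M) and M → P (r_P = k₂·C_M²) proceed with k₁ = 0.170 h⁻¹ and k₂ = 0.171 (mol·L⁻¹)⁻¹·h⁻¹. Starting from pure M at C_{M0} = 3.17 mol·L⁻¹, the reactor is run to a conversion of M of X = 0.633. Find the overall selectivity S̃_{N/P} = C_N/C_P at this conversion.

C_M = C_{M0}(1−X) = 1.163 mol·L⁻¹.
Along a PFR/batch, dC_N/dC_M = −r_N/(r_N+r_P) = −k₁/(k₁+k₂·C_M).
Integrating from C_{M0} to C_M: C_N = (0.170/0.171)·ln[(0.170+0.171·3.17)/(0.170+0.171·1.16)] = 0.9942·ln(0.7121/0.3689) = 0.6537 mol·L⁻¹.
C_P = (C_{M0}−C_M)−C_N = 1.353 mol·L⁻¹; S̃_{N/P} = 0.6537/1.353 = 0.483.

0.483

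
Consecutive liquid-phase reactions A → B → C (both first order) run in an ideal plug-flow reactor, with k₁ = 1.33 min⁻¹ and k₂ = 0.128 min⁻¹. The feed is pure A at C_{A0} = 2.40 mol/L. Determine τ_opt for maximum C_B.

For first-order series the maximum of C_B occurs at τ_opt = ln(k₂/k₁)/(k₂−k₁).
= ln(0.128/1.33)/(0.128−1.33) = ln(0.09624)/-1.202 = -2.341/-1.202 = 1.95 min.

1.95 min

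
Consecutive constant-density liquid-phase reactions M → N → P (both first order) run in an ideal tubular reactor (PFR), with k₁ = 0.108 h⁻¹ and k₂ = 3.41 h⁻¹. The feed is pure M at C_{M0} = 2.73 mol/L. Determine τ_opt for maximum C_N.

1.05 h

The intermediate peaks when r₁ = r₂, i.e. k₁e^(−k₁τ) = k₂e^(−k₂τ), giving τ_opt = ln(k₂/k₁)/(k₂−k₁).
= ln(3.41/0.108)/(3.41−0.108) = ln(31.57)/3.302 = 3.452/3.302 = 1.05 h.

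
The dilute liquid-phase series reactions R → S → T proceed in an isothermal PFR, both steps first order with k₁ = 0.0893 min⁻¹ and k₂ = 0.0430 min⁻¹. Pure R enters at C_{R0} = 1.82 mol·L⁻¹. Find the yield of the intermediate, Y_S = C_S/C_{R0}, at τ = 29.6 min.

0.403

For first-order series with pure R initially, C_S(τ) = k₁C_{R0}/(k₂−k₁)·(e^(−k₁τ) − e^(−k₂τ)).
e^(−k₁τ) = e^(−0.0893×29.6) = e^(−2.643) = 0.07113; e^(−k₂τ) = e^(−1.273) = 0.2800.
C_S = 0.0893×1.82/(0.0430−0.0893) × (0.07113−0.2800) = (-3.510)×(-0.2089) = 0.7334 mol·L⁻¹.
Y_S = C_S/C_{R0} = 0.7334/1.82 = 0.403.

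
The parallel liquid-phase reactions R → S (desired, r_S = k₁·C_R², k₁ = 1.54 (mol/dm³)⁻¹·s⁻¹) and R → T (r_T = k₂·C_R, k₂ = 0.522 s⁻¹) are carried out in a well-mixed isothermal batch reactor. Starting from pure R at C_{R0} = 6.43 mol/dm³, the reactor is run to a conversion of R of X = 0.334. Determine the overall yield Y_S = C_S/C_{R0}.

0.314

C_R = C_{R0}(1−X) = 4.282 mol/dm³.
Along a PFR/batch, dC_T/dC_R = −r_T/(r_S+r_T) = −k₂/(k₂+k₁·C_R).
Integrating from C_{R0} to C_R: C_T = (0.522/1.54)·ln[(0.522+1.54·6.43)/(0.522+1.54·4.28)] = 0.3390·ln(10.42/7.117) = 0.1294 mol/dm³.
Then C_S = (C_{R0}−C_R) − C_T = 2.148 − 0.1294 = 2.018 mol/dm³.
Y_S = C_S/C_{R0} = 2.018/6.43 = 0.314.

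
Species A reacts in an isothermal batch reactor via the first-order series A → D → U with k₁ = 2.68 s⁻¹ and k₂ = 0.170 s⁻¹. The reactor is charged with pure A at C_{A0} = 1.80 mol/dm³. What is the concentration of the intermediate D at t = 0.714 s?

1.42 mol/dm³

For first-order series with pure A initially, C_D(t) = k₁C_{A0}/(k₂−k₁)·(e^(−k₁t) − e^(−k₂t)).
e^(−k₁t) = e^(−2.68×0.714) = e^(−1.914) = 0.1476; e^(−k₂t) = e^(−0.1214) = 0.8857.
C_D = 2.68×1.80/(0.170−2.68) × (0.1476−0.8857) = (-1.922)×(-0.7381) = 1.419 mol/dm³.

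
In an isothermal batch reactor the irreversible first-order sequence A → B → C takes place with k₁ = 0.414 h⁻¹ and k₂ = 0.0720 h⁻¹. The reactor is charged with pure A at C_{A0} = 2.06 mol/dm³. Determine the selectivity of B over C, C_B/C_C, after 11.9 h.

1.04

For first-order series with pure A initially, C_B(t) = k₁C_{A0}/(k₂−k₁)·(e^(−k₁t) − e^(−k₂t)).
e^(−k₁t) = e^(−0.414×11.9) = e^(−4.927) = 0.007251; e^(−k₂t) = e^(−0.8568) = 0.4245.
C_B = 0.414×2.06/(0.0720−0.414) × (0.007251−0.4245) = (-2.494)×(-0.4173) = 1.041 mol/dm³.
C_A = C_{A0}e^(−k₁t) = 0.01494 mol/dm³, so C_C = C_{A0}−C_A−C_B = 1.005 mol/dm³; C_B/C_C = 1.04.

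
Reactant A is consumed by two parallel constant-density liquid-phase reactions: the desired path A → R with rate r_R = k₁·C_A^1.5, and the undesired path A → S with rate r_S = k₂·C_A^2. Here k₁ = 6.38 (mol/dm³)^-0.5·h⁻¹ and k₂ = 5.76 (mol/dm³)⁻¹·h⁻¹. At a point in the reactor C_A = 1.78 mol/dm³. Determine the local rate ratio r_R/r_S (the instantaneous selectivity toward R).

S_{R/S} = r_R/r_S = (k₁·C_A^1.5)/(k₂·C_A^2) = (k₁/k₂)·C_A^-0.5.
= (6.38×1.780^1.5) / (5.76×1.780^2) = 15.15/18.25 = 0.830.

0.830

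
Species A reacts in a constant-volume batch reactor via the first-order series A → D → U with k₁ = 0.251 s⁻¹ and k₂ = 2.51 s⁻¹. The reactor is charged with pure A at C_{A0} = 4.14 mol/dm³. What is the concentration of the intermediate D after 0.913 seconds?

Solving the coupled first-order balances gives C_D(t) = [k₁/(k₂−k₁)]·C_{A0}·(e^(−k₁t) − e^(−k₂t)).
e^(−k₁t) = e^(−0.251×0.913) = e^(−0.2292) = 0.7952; e^(−k₂t) = e^(−2.292) = 0.1011.
C_D = 0.251×4.14/(2.51−0.251) × (0.7952−0.1011) = 0.4600×0.6941 = 0.3193 mol/dm³.

0.319 mol/dm³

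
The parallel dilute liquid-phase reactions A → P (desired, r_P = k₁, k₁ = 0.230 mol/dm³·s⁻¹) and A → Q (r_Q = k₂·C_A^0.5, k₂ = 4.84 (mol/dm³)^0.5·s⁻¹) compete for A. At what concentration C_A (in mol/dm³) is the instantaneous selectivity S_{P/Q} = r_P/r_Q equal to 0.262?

0.0329 mol/dm³

S_{P/Q} = (k₁/k₂)·C_A^-0.5 ⇒ C_A = (S·k₂/k₁)^(-2).
= (0.262×4.84/0.230)^(-2) = (5.513)^(-2) = 0.0329 mol/dm³.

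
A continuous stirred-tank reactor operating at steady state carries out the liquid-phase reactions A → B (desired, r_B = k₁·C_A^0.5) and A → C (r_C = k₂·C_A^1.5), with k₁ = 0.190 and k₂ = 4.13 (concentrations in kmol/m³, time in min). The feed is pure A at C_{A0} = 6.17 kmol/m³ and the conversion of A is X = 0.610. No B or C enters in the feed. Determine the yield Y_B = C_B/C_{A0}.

Exit C_A = C_{A0}(1−X) = 6.17×0.390 = 2.406 kmol/m³.
In a CSTR the entire volume is at exit conditions, so r_B = 0.190×2.406^0.5 = 0.2947 and r_C = 4.13×2.406^1.5 = 15.42.
Fraction of consumed A going to B: r_B/(r_B+r_C) = 0.01876.
C_B = 0.01876·C_{A0}·X = 0.01876×6.17×0.610 = 0.0706 kmol/m³; Y_B = C_B/C_{A0} = 0.0114.

0.0114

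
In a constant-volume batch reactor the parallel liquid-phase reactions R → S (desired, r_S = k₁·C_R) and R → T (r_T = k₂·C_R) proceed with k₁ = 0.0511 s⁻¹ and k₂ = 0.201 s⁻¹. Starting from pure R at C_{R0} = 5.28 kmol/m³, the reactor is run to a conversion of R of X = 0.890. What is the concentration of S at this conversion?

C_R = C_{R0}(1−X) = 0.5808 kmol/m³.
Both paths are first order in R, so the instantaneous fraction to S is constant: dC_S/d(−C_R) = k₁/(k₁+k₂) = 0.2027.
C_S = 0.2027·(C_{R0}−C_R) = 0.2027×4.699 = 0.953 kmol/m³.

0.953 kmol/m³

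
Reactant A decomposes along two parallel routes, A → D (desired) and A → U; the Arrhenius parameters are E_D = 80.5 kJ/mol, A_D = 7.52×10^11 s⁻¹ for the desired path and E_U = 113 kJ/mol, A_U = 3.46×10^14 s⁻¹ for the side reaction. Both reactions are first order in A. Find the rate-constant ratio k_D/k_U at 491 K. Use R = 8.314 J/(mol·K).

With equal orders, S_{D/U} = k_D/k_U = (A_D/A_U)·exp[(E_U−E_D)/(RT)].
(E_U−E_D)/(RT) = (113−80.5)×10³/(8.314×491) = 32500/4082 = 7.961.
k_D/k_U = (7.52×10^11/3.46×10^14)·exp(7.961) = 0.002173 × 2868 = 6.23.

6.23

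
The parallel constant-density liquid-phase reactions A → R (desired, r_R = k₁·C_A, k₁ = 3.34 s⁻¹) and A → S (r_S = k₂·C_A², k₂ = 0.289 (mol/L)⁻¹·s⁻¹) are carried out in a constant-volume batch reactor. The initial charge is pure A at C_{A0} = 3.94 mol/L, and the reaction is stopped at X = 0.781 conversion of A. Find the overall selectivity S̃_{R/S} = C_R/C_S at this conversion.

C_A = C_{A0}(1−X) = 0.8629 mol/L.
Along a PFR/batch, dC_R/dC_A = −r_R/(r_R+r_S) = −k₁/(k₁+k₂·C_A).
Integrating from C_{A0} to C_A: C_R = (3.34/0.289)·ln[(3.34+0.289·3.94)/(3.34+0.289·0.863)] = 11.56·ln(4.479/3.589) = 2.558 mol/L.
C_S = (C_{A0}−C_A)−C_R = 0.5190 mol/L; S̃_{R/S} = 2.558/0.5190 = 4.93.

4.93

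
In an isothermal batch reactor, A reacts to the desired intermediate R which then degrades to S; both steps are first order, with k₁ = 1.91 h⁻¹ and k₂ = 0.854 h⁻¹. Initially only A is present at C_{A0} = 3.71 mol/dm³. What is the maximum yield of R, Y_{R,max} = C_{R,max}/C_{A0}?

0.522

At the optimum, C_{R,max}/C_{A0} = (k₁/k₂)^[k₂/(k₂−k₁)].
= (1.91/0.854)^(0.854/(0.854−1.91)) = (2.237)^(-0.8087) = 0.5215.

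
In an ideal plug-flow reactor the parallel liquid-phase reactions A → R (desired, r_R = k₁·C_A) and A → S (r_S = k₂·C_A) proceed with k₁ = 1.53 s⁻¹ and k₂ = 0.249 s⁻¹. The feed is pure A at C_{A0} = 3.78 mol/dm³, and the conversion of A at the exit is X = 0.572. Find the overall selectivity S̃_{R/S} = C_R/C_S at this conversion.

6.14

C_A = C_{A0}(1−X) = 1.618 mol/dm³.
Both paths are first order in A, so the instantaneous fraction to R is constant: dC_R/d(−C_A) = k₁/(k₁+k₂) = 0.8600.
C_R = 0.8600·(C_{A0}−C_A) = 0.8600×2.162 = 1.86 mol/dm³.
C_S = (C_{A0}−C_A)−C_R = 0.3026 mol/dm³; S̃_{R/S} = 1.860/0.3026 = 6.14.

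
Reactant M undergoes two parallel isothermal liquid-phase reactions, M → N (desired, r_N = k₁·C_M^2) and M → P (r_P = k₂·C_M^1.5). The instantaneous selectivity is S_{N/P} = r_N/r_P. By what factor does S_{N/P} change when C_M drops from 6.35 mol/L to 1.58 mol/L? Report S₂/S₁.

0.499

S_{N/P} = (k₁/k₂)·C_M^0.5, so S₂/S₁ = (C_{M,2}/C_{M,1})^0.5.
= (1.58/6.35)^0.5 = (0.2488)^0.5 = 0.499.
Selectivity toward N falls as C_M falls — high-concentration operation is favoured.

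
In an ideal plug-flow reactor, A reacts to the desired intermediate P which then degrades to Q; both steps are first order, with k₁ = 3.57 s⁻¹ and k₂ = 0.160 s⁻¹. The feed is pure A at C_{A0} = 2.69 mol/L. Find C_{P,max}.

2.33 mol/L

Evaluating C_P at τ_opt = ln(k₂/k₁)/(k₂−k₁) gives C_{P,max}/C_{A0} = (k₁/k₂)^[k₂/(k₂−k₁)].
= (3.57/0.160)^(0.160/(0.160−3.57)) = (22.31)^(-0.04692) = 0.8644.
C_{P,max} = 0.8644×2.69 = 2.33 mol/L.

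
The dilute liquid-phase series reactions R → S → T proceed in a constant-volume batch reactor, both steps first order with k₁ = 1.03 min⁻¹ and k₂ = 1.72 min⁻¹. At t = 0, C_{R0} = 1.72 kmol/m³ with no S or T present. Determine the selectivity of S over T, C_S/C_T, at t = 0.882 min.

0.851

For first-order series with pure R initially, C_S(t) = k₁C_{R0}/(k₂−k₁)·(e^(−k₁t) − e^(−k₂t)).
e^(−k₁t) = e^(−1.03×0.882) = e^(−0.9085) = 0.4031; e^(−k₂t) = e^(−1.517) = 0.2194.
C_S = 1.03×1.72/(1.72−1.03) × (0.4031−0.2194) = 2.568×0.1838 = 0.4719 kmol/m³.
C_R = C_{R0}e^(−k₁t) = 0.6934 kmol/m³, so C_T = C_{R0}−C_R−C_S = 0.5547 kmol/m³; C_S/C_T = 0.851.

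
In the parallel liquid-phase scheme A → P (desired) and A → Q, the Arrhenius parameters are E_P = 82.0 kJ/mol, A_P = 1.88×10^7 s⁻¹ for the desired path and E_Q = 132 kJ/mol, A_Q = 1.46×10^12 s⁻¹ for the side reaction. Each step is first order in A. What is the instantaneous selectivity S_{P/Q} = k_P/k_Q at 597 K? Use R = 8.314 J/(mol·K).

0.305

k_P/k_Q = (A_P/A_Q)·exp[−(E_P−E_Q)/(RT)] = (A_P/A_Q)·exp[(E_Q−E_P)/(RT)].
(E_Q−E_P)/(RT) = (132−82.0)×10³/(8.314×597) = 50000/4963 = 10.07.
k_P/k_Q = (1.88×10^7/1.46×10^12)·exp(10.07) = 1.288×10^-5 × 23709 = 0.305.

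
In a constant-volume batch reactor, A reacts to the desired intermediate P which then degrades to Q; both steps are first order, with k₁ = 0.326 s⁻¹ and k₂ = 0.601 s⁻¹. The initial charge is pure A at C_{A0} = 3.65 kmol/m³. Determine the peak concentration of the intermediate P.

For a first-order series the maximum intermediate yield is C_{P,max}/C_{A0} = (k₁/k₂)^[k₂/(k₂−k₁)].
= (0.326/0.601)^(0.601/(0.601−0.326)) = (0.5424)^(2.185) = 0.2627.
C_{P,max} = 0.2627×3.65 = 0.959 kmol/m³.

0.959 kmol/m³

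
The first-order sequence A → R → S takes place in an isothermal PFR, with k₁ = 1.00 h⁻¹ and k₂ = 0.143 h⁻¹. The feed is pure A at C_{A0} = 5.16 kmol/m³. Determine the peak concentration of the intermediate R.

3.73 kmol/m³

For a first-order series the maximum intermediate yield is C_{R,max}/C_{A0} = (k₁/k₂)^[k₂/(k₂−k₁)].
= (1.00/0.143)^(0.143/(0.143−1.00)) = (6.993)^(-0.1669) = 0.7229.
C_{R,max} = 0.7229×5.16 = 3.73 kmol/m³.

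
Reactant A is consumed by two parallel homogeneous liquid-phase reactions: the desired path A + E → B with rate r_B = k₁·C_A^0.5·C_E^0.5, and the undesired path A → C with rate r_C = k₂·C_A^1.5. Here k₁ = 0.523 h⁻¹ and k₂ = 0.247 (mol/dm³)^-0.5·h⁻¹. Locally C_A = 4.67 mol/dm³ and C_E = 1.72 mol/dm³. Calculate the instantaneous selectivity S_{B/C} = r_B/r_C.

S_{B/C} = r_B/r_C = (k₁·C_A^0.5·C_E^0.5)/(k₂·C_A^1.5) = (k₁/k₂)·C_A⁻¹·C_E^0.5.
= (0.523×4.670^0.5×1.720^0.5) / (0.247×4.670^1.5) = 1.482/2.493 = 0.595.

0.595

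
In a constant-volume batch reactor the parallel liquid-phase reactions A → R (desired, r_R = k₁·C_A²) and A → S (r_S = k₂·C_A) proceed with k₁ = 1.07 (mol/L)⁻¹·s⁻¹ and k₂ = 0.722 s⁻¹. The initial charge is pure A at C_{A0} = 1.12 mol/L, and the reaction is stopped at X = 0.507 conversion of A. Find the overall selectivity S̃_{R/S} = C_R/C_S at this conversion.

1.21

C_A = C_{A0}(1−X) = 0.5522 mol/L.
Along a PFR/batch, dC_S/dC_A = −r_S/(r_R+r_S) = −k₂/(k₂+k₁·C_A).
Integrating from C_{A0} to C_A: C_S = (0.722/1.07)·ln[(0.722+1.07·1.12)/(0.722+1.07·0.552)] = 0.6748·ln(1.920/1.313) = 0.2567 mol/L.
Then C_R = (C_{A0}−C_A) − C_S = 0.5678 − 0.2567 = 0.3112 mol/L.
S̃_{R/S} = C_R/C_S = 0.3112/0.2567 = 1.21.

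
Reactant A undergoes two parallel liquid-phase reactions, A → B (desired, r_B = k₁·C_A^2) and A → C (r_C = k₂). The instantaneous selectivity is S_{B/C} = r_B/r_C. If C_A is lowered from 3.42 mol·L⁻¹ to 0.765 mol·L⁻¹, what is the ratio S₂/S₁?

0.0500

S_{B/C} = (k₁/k₂)·C_A^2, so S₂/S₁ = (C_{A,2}/C_{A,1})^2.
= (0.765/3.42)^2 = (0.2237)^2 = 0.0500.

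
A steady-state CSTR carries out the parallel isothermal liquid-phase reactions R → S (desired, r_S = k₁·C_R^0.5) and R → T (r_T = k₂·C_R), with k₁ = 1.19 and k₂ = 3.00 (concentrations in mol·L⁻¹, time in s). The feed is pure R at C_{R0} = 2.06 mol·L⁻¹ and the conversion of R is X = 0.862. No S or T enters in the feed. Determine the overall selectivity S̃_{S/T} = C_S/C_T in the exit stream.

0.744

Exit C_R = C_{R0}(1−X) = 2.06×0.138 = 0.2843 mol·L⁻¹.
A CSTR operates uniformly at the exit composition, giving r_S = 0.6345 and r_T = 0.8528 (each k·C_R^n at C_R = 0.2843).
Overall selectivity = C_S/C_T = r_Sτ/(r_Tτ) = r_S/r_T = 0.744.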